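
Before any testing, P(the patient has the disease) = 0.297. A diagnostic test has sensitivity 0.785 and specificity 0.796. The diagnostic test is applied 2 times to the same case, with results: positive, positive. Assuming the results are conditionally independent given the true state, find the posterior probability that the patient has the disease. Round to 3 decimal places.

With H the event that the patient has the disease, the joint likelihood of the observed sequence is P(data|H) = 0.785·0.785 = 0.61623 and P(data|¬H) = 0.204·0.204 = 0.041616.
Bayes: P(H|data) = 0.297·0.61623 / (0.297·0.61623 + 0.703·0.041616) = 0.18302/0.21227 = 0.8622.

Posterior P(H) ≈ 0.862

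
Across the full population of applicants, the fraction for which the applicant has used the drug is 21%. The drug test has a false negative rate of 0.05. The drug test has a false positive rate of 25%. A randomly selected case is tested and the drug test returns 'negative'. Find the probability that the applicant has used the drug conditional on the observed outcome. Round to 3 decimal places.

Write H for 'the applicant has used the drug'. Prior odds H:¬H = 0.21/0.79 = 0.26582. For the 'negative' outcome, the likelihood ratio is 0.05/0.75 = 0.066667.
Posterior odds = 0.26582 × 0.066667 = 0.017722, so P(H|E) = 0.017722/(1+0.017722) = 0.017.

P(H | E) ≈ 0.017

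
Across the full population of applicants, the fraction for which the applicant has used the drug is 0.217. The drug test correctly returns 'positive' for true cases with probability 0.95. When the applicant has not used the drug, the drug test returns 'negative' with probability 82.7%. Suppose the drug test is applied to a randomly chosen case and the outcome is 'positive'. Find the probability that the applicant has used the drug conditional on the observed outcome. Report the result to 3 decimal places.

P(H | E) ≈ 0.603

Let H be the event that the applicant has used the drug. P(H) = 0.217, so P(¬H) = 0.783. With E the 'positive' result, P(E|H) = 0.95 and P(E|¬H) = 0.173.
P(E) = 0.95·0.217 + 0.173·0.783 = 0.20615 + 0.13546 = 0.34161.
By Bayes' theorem, P(H|E) = 0.20615 / 0.34161 = 0.603.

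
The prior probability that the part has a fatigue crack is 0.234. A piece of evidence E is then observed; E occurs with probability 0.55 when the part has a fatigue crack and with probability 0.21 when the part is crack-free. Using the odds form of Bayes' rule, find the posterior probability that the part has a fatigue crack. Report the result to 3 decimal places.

Prior odds = 0.234/(1−0.234) = 0.30548. In log-odds, ln(0.30548) = -1.1859.
Add log likelihood ratio: ln(2.6190) = 0.96281.
Posterior log-odds = -0.22305, so posterior odds = exp(-0.22305) = 0.80007. Converting, P(H|E) = 0.80007/1.8001 = 0.444.

Posterior probability ≈ 0.444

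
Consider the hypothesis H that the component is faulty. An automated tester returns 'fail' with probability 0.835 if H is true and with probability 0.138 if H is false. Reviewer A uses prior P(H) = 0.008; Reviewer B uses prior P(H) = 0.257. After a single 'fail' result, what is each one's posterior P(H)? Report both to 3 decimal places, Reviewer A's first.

P('+'|H) = 0.835, P('+'|¬H) = 0.138.
Reviewer A: numerator 0.835·0.008 = 0.0066800; evidence = 0.0066800+0.138·0.992 = 0.14358; posterior = 0.047.
Reviewer B: numerator 0.835·0.257 = 0.21460; evidence = 0.21460+0.138·0.743 = 0.31713; posterior = 0.677.

Reviewer A: 0.047; Reviewer B: 0.677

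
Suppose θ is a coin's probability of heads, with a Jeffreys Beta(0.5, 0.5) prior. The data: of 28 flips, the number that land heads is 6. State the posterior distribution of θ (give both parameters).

The binomial likelihood is conjugate to the Beta prior: with 6 successes and 22 failures, the posterior is Beta(0.5+6, 0.5+22) = Beta(6.5, 22.5).

Posterior: Beta(6.5, 22.5)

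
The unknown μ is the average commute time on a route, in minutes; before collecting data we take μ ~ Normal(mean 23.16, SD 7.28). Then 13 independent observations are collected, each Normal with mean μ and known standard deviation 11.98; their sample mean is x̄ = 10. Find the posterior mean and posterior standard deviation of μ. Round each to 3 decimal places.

Prior precision 1/τ₀² = 1/7.28² = 0.0188685; data precision n/σ² = 13/11.98² = 0.0905795.
Posterior precision = 0.0188685 + 0.0905795 = 0.109448, giving posterior SD = 1/√0.109448 = 3.023.
Posterior mean = (0.0188685·23.16 + 0.0905795·10) / 0.109448 = 12.269.

Posterior mean ≈ 12.269; posterior SD ≈ 3.023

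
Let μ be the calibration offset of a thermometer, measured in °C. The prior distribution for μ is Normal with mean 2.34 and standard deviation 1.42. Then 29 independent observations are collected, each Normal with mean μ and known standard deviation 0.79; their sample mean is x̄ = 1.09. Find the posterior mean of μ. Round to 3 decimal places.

Prior precision 1/τ₀² = 1/1.42² = 0.495933; data precision n/σ² = 29/0.79² = 46.4669.
Posterior precision = 0.495933 + 46.4669 = 46.9628.
Posterior mean = (0.495933·2.34 + 46.4669·1.09) / 46.9628 = 1.103.

Posterior mean ≈ 1.103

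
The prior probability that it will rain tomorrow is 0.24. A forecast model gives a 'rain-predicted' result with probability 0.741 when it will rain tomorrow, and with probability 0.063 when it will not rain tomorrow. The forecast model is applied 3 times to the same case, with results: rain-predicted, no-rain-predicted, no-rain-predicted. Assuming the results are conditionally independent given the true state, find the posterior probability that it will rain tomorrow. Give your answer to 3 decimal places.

Posterior P(H) ≈ 0.221

Let H be the event that it will rain tomorrow; start with P(H) = 0.24. P('rain-predicted'|H) = 0.741, P('rain-predicted'|¬H) = 0.063.
Update on result 1 ('rain-predicted'): P(H) ← 0.741·0.2400 / (0.741·0.2400 + 0.063·0.7600) = 0.17784/0.22572 = 0.7879.
Update on result 2 ('no-rain-predicted'): P(H) ← 0.259·0.7879 / (0.259·0.7879 + 0.937·0.2121) = 0.20406/0.40282 = 0.5066.
Update on result 3 ('no-rain-predicted'): P(H) ← 0.259·0.5066 / (0.259·0.5066 + 0.937·0.4934) = 0.13120/0.59354 = 0.2211.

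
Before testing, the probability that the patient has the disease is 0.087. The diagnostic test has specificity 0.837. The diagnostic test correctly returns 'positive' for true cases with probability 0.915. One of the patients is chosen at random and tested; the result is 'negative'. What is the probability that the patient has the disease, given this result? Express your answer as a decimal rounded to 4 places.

P(H | E) ≈ 0.0096

Write H for 'the patient has the disease'. Prior odds H:¬H = 0.087/0.913 = 0.095290. For the 'negative' outcome, the likelihood ratio is 0.085/0.837 = 0.10155.
Posterior odds = 0.095290 × 0.10155 = 0.0096770, so P(H|E) = 0.0096770/(1+0.0096770) = 0.0096.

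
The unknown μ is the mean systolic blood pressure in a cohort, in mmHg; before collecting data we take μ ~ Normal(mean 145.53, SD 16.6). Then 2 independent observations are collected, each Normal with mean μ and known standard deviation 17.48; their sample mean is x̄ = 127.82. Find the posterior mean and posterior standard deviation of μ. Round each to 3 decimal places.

Prior precision 1/τ₀² = 1/16.6² = 0.00362897; data precision n/σ² = 2/17.48² = 0.00654556.
Posterior precision = 0.00362897 + 0.00654556 = 0.0101745, giving posterior SD = 1/√0.0101745 = 9.914.
Posterior mean = (0.00362897·145.53 + 0.00654556·127.82) / 0.0101745 = 134.137.

Posterior mean ≈ 134.137; posterior SD ≈ 9.914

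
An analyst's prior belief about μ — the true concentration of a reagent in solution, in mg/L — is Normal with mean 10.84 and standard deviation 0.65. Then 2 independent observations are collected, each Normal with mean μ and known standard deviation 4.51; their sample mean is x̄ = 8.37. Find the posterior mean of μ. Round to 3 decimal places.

Posterior mean ≈ 10.741

Prior precision 1/τ₀² = 1/0.65² = 2.36686; data precision n/σ² = 2/4.51² = 0.0983279.
Posterior precision = 2.36686 + 0.0983279 = 2.46519.
Posterior mean = (2.36686·10.84 + 0.0983279·8.37) / 2.46519 = 10.741.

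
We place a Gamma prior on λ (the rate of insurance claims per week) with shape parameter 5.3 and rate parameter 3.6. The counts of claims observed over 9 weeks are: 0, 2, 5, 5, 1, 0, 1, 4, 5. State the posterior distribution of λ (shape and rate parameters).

The Poisson likelihood adds the total count to the shape and the number of exposure periods to the rate. Here ∑xᵢ = 23 and n = 9, so shape 5.3→28.3 and rate 3.6→12.6.

Posterior: Gamma(shape=28.3, rate=12.6)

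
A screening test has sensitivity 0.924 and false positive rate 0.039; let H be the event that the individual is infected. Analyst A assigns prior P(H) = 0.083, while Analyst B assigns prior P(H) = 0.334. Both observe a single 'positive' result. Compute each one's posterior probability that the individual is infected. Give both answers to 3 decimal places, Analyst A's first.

Analyst A: 0.682; Analyst B: 0.922

P('+'|H) = 0.924, P('+'|¬H) = 0.039.
Analyst A: numerator 0.924·0.083 = 0.076692; evidence = 0.076692+0.039·0.917 = 0.11246; posterior = 0.682.
Analyst B: numerator 0.924·0.334 = 0.30862; evidence = 0.30862+0.039·0.666 = 0.33459; posterior = 0.922.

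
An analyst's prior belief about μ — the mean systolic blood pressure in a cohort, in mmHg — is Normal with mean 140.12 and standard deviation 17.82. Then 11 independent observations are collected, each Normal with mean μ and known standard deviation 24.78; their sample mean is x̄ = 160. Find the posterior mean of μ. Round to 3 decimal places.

With known σ, the Normal prior is conjugate. Weight on the data is w = (n/σ²)/(n/σ² + 1/τ₀²) = 0.0179139/(0.0179139+0.00314909) = 0.85049.
Posterior mean = w·x̄ + (1−w)·μ₀ = 0.85049·160 + 0.14951·140.12 = 157.028.

Posterior mean ≈ 157.028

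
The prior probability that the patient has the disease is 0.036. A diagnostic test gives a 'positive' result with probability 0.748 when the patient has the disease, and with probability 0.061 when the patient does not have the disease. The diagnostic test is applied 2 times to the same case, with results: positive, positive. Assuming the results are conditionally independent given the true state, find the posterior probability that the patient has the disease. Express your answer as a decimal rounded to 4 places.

Let H be the event that the patient has the disease; start with P(H) = 0.036. P('positive'|H) = 0.748, P('positive'|¬H) = 0.061.
Update on result 1 ('positive'): P(H) ← 0.748·0.0360 / (0.748·0.0360 + 0.061·0.9640) = 0.026928/0.085732 = 0.3141.
Update on result 2 ('positive'): P(H) ← 0.748·0.3141 / (0.748·0.3141 + 0.061·0.6859) = 0.23494/0.27678 = 0.8488.

Posterior P(H) ≈ 0.8488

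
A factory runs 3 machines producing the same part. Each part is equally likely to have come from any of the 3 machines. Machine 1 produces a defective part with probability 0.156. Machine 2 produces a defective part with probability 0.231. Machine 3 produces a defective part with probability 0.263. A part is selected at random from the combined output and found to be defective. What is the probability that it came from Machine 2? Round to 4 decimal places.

Tabulate prior·likelihood by source: [1] prior 0.333333, lik 0.156, product 0.05200; [2] prior 0.333333, lik 0.231, product 0.07700; [3] prior 0.333333, lik 0.263, product 0.08767.
Normalizing constant = 0.21667; the posterior for Machine 2 is its product over the sum, 0.07700/0.21667 = 0.3554.

Posterior probability ≈ 0.3554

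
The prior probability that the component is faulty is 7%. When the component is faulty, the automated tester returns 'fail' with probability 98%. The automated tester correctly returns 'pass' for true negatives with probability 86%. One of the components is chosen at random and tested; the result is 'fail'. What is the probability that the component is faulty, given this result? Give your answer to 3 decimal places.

Write H for 'the component is faulty'. Prior odds H:¬H = 0.07/0.93 = 0.075269. For the 'fail' outcome, the likelihood ratio is 0.98/0.14 = 7.0000.
Posterior odds = 0.075269 × 7.0000 = 0.52688, so P(H|E) = 0.52688/(1+0.52688) = 0.345.

P(H | E) ≈ 0.345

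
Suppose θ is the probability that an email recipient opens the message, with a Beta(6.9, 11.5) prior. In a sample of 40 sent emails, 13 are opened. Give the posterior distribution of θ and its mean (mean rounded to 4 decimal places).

The binomial likelihood is conjugate to the Beta prior: with 13 successes and 27 failures, the posterior is Beta(6.9+13, 11.5+27) = Beta(19.9, 38.5).
Posterior mean = α/(α+β) = 19.9/58.4 = 0.3408.

Posterior: Beta(19.9, 38.5); mean ≈ 0.3408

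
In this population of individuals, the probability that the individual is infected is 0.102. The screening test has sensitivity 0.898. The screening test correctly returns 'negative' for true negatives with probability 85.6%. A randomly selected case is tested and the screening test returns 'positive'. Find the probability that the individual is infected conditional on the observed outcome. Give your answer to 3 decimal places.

P(H | E) ≈ 0.415

Let H be the event that the individual is infected. P(H) = 0.102, so P(¬H) = 0.898. With E the 'positive' result, P(E|H) = 0.898 and P(E|¬H) = 0.144.
P(E) = 0.898·0.102 + 0.144·0.898 = 0.091596 + 0.12931 = 0.22091.
By Bayes' theorem, P(H|E) = 0.091596 / 0.22091 = 0.415.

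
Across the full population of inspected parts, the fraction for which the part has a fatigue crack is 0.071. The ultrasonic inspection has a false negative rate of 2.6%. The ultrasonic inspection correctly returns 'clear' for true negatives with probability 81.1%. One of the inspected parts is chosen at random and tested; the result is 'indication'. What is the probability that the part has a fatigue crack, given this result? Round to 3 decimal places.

Write H for 'the part has a fatigue crack'. Prior odds H:¬H = 0.071/0.929 = 0.076426. For the 'indication' outcome, the likelihood ratio is 0.974/0.189 = 5.1534.
Posterior odds = 0.076426 × 5.1534 = 0.39386, so P(H|E) = 0.39386/(1+0.39386) = 0.283.

P(H | E) ≈ 0.283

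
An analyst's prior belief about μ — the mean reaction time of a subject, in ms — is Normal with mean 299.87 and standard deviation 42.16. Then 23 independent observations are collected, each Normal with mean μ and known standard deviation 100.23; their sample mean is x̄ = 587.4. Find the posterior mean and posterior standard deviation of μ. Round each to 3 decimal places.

Posterior mean ≈ 530.682; posterior SD ≈ 18.725

With known σ, the Normal prior is conjugate. Weight on the data is w = (n/σ²)/(n/σ² + 1/τ₀²) = 0.00228946/(0.00228946+0.00056260) = 0.80274.
Posterior mean = w·x̄ + (1−w)·μ₀ = 0.80274·587.4 + 0.19726·299.87 = 530.682. Posterior variance = 1/(0.00228946+0.00056260) = 350.624, so SD = 18.725.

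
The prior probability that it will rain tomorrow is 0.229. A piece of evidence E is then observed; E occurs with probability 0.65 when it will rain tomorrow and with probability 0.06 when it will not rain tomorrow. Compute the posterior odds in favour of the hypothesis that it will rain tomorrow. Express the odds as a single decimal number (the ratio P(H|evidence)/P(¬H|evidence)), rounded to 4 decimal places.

Posterior odds ≈ 3.2177

Prior odds = 0.229/(1−0.229) = 0.29702.
Likelihood ratio for E = 0.65/0.06 = 10.833.
Posterior odds = prior odds × LR = 3.2177.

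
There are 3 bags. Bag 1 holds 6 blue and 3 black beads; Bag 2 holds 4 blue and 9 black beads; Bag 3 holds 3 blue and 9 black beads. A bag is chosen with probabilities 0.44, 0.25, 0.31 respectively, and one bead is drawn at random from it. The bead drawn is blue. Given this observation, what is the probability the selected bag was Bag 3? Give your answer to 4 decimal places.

Posterior probability ≈ 0.1731

Tabulate prior·likelihood by source: [1] prior 0.44, lik 0.6667, product 0.2933; [2] prior 0.25, lik 0.3077, product 0.07692; [3] prior 0.31, lik 0.25, product 0.07750.
Normalizing constant = 0.44776; the posterior for Bag 3 is its product over the sum, 0.07750/0.44776 = 0.1731.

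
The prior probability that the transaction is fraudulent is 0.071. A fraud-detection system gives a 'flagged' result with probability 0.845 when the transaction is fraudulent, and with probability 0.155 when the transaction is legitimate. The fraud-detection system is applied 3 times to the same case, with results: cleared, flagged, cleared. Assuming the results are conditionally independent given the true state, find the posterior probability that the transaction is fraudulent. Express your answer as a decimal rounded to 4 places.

Posterior P(H) ≈ 0.0138

With H the event that the transaction is fraudulent, the joint likelihood of the observed sequence is P(data|H) = 0.155·0.845·0.155 = 0.020301 and P(data|¬H) = 0.845·0.155·0.845 = 0.11067.
Bayes: P(H|data) = 0.071·0.020301 / (0.071·0.020301 + 0.929·0.11067) = 0.0014414/0.10426 = 0.0138.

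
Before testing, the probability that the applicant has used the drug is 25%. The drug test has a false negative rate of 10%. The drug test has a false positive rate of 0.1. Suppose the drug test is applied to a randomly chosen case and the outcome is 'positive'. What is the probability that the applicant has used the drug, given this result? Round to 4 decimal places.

P(H | E) ≈ 0.7500

Write H for 'the applicant has used the drug'. Prior odds H:¬H = 0.25/0.75 = 0.33333. For the 'positive' outcome, the likelihood ratio is 0.9/0.1 = 9.0000.
Posterior odds = 0.33333 × 9.0000 = 3.0000, so P(H|E) = 3.0000/(1+3.0000) = 0.7500.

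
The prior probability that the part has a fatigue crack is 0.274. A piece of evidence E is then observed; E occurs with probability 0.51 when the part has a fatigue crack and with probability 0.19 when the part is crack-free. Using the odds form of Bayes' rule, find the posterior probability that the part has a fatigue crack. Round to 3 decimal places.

Posterior probability ≈ 0.503

Prior odds = 0.274/(1−0.274) = 0.37741.
Likelihood ratio for E = 0.51/0.19 = 2.6842.
Posterior odds = prior odds × LR = 1.0130.
Posterior probability = odds/(1+odds) = 1.0130/2.0130 = 0.503.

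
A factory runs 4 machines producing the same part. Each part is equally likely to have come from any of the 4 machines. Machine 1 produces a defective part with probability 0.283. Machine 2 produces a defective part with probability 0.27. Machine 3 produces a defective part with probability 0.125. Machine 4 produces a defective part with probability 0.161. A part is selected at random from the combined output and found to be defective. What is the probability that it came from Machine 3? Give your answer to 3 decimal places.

Posterior probability ≈ 0.149

P(defective|M1) = 0.283; P(defective|M2) = 0.27; P(defective|M3) = 0.125; P(defective|M4) = 0.161.
Prior × likelihood for each source: 0.25·0.283=0.07075, 0.25·0.27=0.06750, 0.25·0.125=0.03125, 0.25·0.161=0.04025. Summing gives P(defective) = 0.20975.
P(Machine 3 | defective) = 0.03125 / 0.20975 = 0.149.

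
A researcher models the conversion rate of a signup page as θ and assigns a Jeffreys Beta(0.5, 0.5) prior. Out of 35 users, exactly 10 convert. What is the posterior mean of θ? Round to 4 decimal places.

Posterior mean ≈ 0.2917

Observing 10 successes and 25 failures updates Beta(0.5, 0.5) by adding the success and failure counts to the two shape parameters: α = 0.5+10 = 10.5, β = 0.5+25 = 25.5.
E[θ | data] = 10.5/(10.5+25.5) = 0.2917.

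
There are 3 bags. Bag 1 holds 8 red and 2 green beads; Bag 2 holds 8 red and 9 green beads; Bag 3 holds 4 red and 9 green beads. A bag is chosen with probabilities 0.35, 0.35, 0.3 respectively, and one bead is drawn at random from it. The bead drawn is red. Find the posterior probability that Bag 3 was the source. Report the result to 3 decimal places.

Posterior probability ≈ 0.172

P(red|Bag 1) = 0.8; P(red|Bag 2) = 0.4706; P(red|Bag 3) = 0.3077.
Prior × likelihood for each source: 0.35·0.8=0.2800, 0.35·0.4706=0.1647, 0.3·0.3077=0.09231. Summing gives P(red) = 0.53701.
P(Bag 3 | red) = 0.09231 / 0.53701 = 0.172.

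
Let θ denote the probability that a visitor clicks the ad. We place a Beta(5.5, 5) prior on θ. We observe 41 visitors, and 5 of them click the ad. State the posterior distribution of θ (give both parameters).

Posterior: Beta(10.5, 41)

The binomial likelihood is conjugate to the Beta prior: with 5 successes and 36 failures, the posterior is Beta(5.5+5, 5+36) = Beta(10.5, 41).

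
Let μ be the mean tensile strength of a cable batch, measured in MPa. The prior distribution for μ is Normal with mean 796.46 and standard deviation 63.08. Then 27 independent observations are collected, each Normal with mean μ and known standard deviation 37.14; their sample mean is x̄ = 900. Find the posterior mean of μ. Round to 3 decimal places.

With known σ, the Normal prior is conjugate. Weight on the data is w = (n/σ²)/(n/σ² + 1/τ₀²) = 0.0195740/(0.0195740+0.00025131) = 0.98732.
Posterior mean = w·x̄ + (1−w)·μ₀ = 0.98732·900 + 0.012676·796.46 = 898.687.

Posterior mean ≈ 898.687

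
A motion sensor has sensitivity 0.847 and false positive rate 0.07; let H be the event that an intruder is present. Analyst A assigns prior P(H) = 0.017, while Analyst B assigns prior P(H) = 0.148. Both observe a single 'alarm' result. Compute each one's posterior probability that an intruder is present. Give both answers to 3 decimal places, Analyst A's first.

Analyst A: 0.173; Analyst B: 0.678

P('+'|H) = 0.847, P('+'|¬H) = 0.07.
Analyst A: numerator 0.847·0.017 = 0.014399; evidence = 0.014399+0.07·0.983 = 0.083209; posterior = 0.173.
Analyst B: numerator 0.847·0.148 = 0.12536; evidence = 0.12536+0.07·0.852 = 0.18500; posterior = 0.678.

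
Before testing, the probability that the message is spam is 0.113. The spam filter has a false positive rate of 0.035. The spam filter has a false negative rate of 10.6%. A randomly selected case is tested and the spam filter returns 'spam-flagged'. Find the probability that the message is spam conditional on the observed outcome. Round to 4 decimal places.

P(H | E) ≈ 0.7649

Let H be the event that the message is spam. P(H) = 0.113, so P(¬H) = 0.887. With E the 'spam-flagged' result, P(E|H) = 0.894 and P(E|¬H) = 0.035.
P(E) = 0.894·0.113 + 0.035·0.887 = 0.10102 + 0.031045 = 0.13207.
By Bayes' theorem, P(H|E) = 0.10102 / 0.13207 = 0.7649.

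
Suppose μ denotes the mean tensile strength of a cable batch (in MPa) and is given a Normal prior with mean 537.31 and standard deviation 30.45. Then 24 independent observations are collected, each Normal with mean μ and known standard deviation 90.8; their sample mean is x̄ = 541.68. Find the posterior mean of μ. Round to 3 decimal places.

Prior precision 1/τ₀² = 1/30.45² = 0.00107851; data precision n/σ² = 24/90.8² = 0.00291098.
Posterior precision = 0.00107851 + 0.00291098 = 0.00398950.
Posterior mean = (0.00107851·537.31 + 0.00291098·541.68) / 0.00398950 = 540.499.

Posterior mean ≈ 540.499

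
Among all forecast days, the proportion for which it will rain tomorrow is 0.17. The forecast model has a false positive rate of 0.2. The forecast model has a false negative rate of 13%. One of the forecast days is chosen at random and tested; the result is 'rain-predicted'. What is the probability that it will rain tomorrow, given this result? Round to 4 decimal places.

Write H for 'it will rain tomorrow'. Prior odds H:¬H = 0.17/0.83 = 0.20482. For the 'rain-predicted' outcome, the likelihood ratio is 0.87/0.2 = 4.3500.
Posterior odds = 0.20482 × 4.3500 = 0.89096, so P(H|E) = 0.89096/(1+0.89096) = 0.4712.

P(H | E) ≈ 0.4712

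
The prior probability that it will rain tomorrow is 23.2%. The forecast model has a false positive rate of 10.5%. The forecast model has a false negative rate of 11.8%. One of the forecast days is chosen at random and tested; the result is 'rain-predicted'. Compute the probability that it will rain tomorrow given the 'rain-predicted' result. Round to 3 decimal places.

P(H | E) ≈ 0.717

Let H be the event that it will rain tomorrow. P(H) = 0.232, so P(¬H) = 0.768. With E the 'rain-predicted' result, P(E|H) = 0.882 and P(E|¬H) = 0.105.
P(E) = 0.882·0.232 + 0.105·0.768 = 0.20462 + 0.080640 = 0.28526.
By Bayes' theorem, P(H|E) = 0.20462 / 0.28526 = 0.717.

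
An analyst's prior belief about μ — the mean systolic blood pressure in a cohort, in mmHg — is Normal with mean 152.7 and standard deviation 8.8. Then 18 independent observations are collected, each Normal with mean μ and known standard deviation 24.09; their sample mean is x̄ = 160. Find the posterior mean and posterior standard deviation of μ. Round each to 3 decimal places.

Prior precision 1/τ₀² = 1/8.8² = 0.0129132; data precision n/σ² = 18/24.09² = 0.0310169.
Posterior precision = 0.0129132 + 0.0310169 = 0.0439302, giving posterior SD = 1/√0.0439302 = 4.771.
Posterior mean = (0.0129132·152.7 + 0.0310169·160) / 0.0439302 = 157.854.

Posterior mean ≈ 157.854; posterior SD ≈ 4.771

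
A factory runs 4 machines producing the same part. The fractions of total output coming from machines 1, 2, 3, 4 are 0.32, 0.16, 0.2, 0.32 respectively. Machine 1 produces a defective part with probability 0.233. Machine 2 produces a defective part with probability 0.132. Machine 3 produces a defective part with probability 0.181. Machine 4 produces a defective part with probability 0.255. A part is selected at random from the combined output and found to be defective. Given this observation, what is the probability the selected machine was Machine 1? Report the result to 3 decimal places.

Posterior probability ≈ 0.349

P(defective|M1) = 0.233; P(defective|M2) = 0.132; P(defective|M3) = 0.181; P(defective|M4) = 0.255.
Prior × likelihood for each source: 0.32·0.233=0.07456, 0.16·0.132=0.02112, 0.2·0.181=0.03620, 0.32·0.255=0.08160. Summing gives P(defective) = 0.21348.
P(Machine 1 | defective) = 0.07456 / 0.21348 = 0.349.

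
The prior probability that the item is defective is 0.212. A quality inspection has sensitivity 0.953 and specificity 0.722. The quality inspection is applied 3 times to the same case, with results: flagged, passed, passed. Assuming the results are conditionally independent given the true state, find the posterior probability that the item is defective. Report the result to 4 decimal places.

With H the event that the item is defective, the joint likelihood of the observed sequence is P(data|H) = 0.953·0.047·0.047 = 0.0021052 and P(data|¬H) = 0.278·0.722·0.722 = 0.14492.
Bayes: P(H|data) = 0.212·0.0021052 / (0.212·0.0021052 + 0.788·0.14492) = 0.00044630/0.11464 = 0.0039.

Posterior P(H) ≈ 0.0039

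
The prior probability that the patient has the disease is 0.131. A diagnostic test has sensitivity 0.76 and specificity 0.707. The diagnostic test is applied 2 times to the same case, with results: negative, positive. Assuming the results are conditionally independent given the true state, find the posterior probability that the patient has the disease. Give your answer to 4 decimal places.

With H the event that the patient has the disease, the joint likelihood of the observed sequence is P(data|H) = 0.24·0.76 = 0.18240 and P(data|¬H) = 0.707·0.293 = 0.20715.
Bayes: P(H|data) = 0.131·0.18240 / (0.131·0.18240 + 0.869·0.20715) = 0.023894/0.20391 = 0.1172.

Posterior P(H) ≈ 0.1172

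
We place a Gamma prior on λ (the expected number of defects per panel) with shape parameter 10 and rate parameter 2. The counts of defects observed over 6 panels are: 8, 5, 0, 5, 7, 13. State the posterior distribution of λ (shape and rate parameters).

The Poisson likelihood adds the total count to the shape and the number of exposure periods to the rate. Here ∑xᵢ = 38 and n = 6, so shape 10→48 and rate 2→8.

Posterior: Gamma(shape=48, rate=8)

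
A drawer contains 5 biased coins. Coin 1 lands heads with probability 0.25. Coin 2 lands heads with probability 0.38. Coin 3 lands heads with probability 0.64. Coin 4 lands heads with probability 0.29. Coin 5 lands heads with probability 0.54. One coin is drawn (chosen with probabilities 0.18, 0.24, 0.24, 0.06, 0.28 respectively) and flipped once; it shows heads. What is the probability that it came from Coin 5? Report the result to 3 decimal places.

Posterior probability ≈ 0.330

P(heads|C1) = 0.25; P(heads|C2) = 0.38; P(heads|C3) = 0.64; P(heads|C4) = 0.29; P(heads|C5) = 0.54.
Prior × likelihood for each source: 0.18·0.25=0.04500, 0.24·0.38=0.09120, 0.24·0.64=0.1536, 0.06·0.29=0.01740, 0.28·0.54=0.1512. Summing gives P(heads) = 0.45840.
P(Coin 5 | heads) = 0.1512 / 0.45840 = 0.330.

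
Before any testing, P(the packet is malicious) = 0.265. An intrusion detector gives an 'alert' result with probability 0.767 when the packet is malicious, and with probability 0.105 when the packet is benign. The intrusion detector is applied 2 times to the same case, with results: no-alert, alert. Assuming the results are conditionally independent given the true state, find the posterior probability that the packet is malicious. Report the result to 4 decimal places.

Posterior P(H) ≈ 0.4068

Let H be the event that the packet is malicious; start with P(H) = 0.265. P('alert'|H) = 0.767, P('alert'|¬H) = 0.105.
Update on result 1 ('no-alert'): P(H) ← 0.233·0.2650 / (0.233·0.2650 + 0.895·0.7350) = 0.061745/0.71957 = 0.0858.
Update on result 2 ('alert'): P(H) ← 0.767·0.0858 / (0.767·0.0858 + 0.105·0.9142) = 0.065815/0.16181 = 0.4068.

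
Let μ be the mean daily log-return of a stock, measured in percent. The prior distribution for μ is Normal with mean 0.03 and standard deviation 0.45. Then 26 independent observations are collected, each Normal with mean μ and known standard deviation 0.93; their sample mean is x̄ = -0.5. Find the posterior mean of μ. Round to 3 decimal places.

With known σ, the Normal prior is conjugate. Weight on the data is w = (n/σ²)/(n/σ² + 1/τ₀²) = 30.0613/(30.0613+4.93827) = 0.85890.
Posterior mean = w·x̄ + (1−w)·μ₀ = 0.85890·-0.5 + 0.14110·0.03 = -0.425.

Posterior mean ≈ -0.425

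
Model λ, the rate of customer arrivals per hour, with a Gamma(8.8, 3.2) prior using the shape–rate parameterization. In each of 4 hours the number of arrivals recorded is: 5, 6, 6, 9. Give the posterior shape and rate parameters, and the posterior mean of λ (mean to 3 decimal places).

The Poisson likelihood adds the total count to the shape and the number of exposure periods to the rate. Here ∑xᵢ = 26 and n = 4, so shape 8.8→34.8 and rate 3.2→7.2.
Posterior mean = shape/rate = 34.8/7.2 = 4.833.

Posterior: Gamma(shape=34.8, rate=7.2); mean ≈ 4.833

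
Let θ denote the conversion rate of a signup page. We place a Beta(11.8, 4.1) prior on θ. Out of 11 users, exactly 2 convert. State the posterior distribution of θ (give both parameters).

The binomial likelihood is conjugate to the Beta prior: with 2 successes and 9 failures, the posterior is Beta(11.8+2, 4.1+9) = Beta(13.8, 13.1).

Posterior: Beta(13.8, 13.1)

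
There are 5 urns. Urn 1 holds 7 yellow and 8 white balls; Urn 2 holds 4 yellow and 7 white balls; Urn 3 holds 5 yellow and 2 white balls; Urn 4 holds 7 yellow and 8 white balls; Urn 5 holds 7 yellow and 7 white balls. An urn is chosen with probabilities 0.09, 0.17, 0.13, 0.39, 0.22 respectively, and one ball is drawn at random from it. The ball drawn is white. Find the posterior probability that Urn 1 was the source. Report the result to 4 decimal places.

Posterior probability ≈ 0.0939

P(white|Urn 1) = 0.5333; P(white|Urn 2) = 0.6364; P(white|Urn 3) = 0.2857; P(white|Urn 4) = 0.5333; P(white|Urn 5) = 0.5.
Prior × likelihood for each source: 0.09·0.5333=0.04800, 0.17·0.6364=0.1082, 0.13·0.2857=0.03714, 0.39·0.5333=0.2080, 0.22·0.5=0.1100. Summing gives P(white) = 0.51132.
P(Urn 1 | white) = 0.04800 / 0.51132 = 0.0939.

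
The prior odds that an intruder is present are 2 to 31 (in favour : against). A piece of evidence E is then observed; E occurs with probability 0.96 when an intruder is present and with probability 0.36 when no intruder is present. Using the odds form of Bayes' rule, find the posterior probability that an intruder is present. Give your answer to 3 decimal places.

Posterior probability ≈ 0.147

Prior odds = 2/31 = 0.064516. In log-odds, ln(0.064516) = -2.7408.
Add log likelihood ratio: ln(2.6667) = 0.98083.
Posterior log-odds = -1.7600, so posterior odds = exp(-1.7600) = 0.17204. Converting, P(H|E) = 0.17204/1.1720 = 0.147.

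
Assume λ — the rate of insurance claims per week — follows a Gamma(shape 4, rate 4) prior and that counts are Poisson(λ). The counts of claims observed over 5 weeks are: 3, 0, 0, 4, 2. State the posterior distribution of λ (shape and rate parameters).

The Poisson likelihood adds the total count to the shape and the number of exposure periods to the rate. Here ∑xᵢ = 9 and n = 5, so shape 4→13 and rate 4→9.

Posterior: Gamma(shape=13, rate=9)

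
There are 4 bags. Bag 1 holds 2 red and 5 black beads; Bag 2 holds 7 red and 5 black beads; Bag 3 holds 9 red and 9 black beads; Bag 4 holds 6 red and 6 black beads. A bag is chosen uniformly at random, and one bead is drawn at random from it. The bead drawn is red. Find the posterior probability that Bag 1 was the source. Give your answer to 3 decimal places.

Posterior probability ≈ 0.153

Tabulate prior·likelihood by source: [1] prior 0.25, lik 0.2857, product 0.07143; [2] prior 0.25, lik 0.5833, product 0.1458; [3] prior 0.25, lik 0.5, product 0.1250; [4] prior 0.25, lik 0.5, product 0.1250.
Normalizing constant = 0.46726; the posterior for Bag 1 is its product over the sum, 0.07143/0.46726 = 0.153.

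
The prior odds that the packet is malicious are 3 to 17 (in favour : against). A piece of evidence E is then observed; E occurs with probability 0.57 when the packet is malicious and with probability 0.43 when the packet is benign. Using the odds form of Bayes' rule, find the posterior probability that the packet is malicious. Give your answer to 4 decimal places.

Prior odds = 3/17 = 0.17647. In log-odds, ln(0.17647) = -1.7346.
Add log likelihood ratio: ln(1.3256) = 0.28185.
Posterior log-odds = -1.4527, so posterior odds = exp(-1.4527) = 0.23393. Converting, P(H|E) = 0.23393/1.2339 = 0.1896.

Posterior probability ≈ 0.1896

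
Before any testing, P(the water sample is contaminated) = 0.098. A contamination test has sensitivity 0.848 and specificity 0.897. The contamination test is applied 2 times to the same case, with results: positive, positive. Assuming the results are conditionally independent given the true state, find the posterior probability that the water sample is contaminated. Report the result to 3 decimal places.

With H the event that the water sample is contaminated, the joint likelihood of the observed sequence is P(data|H) = 0.848·0.848 = 0.71910 and P(data|¬H) = 0.103·0.103 = 0.010609.
Bayes: P(H|data) = 0.098·0.71910 / (0.098·0.71910 + 0.902·0.010609) = 0.070472/0.080042 = 0.8804.

Posterior P(H) ≈ 0.880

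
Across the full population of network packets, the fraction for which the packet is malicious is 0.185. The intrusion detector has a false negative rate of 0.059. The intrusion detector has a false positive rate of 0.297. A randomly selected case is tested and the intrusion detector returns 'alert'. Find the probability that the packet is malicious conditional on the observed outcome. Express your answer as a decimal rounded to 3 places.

Write H for 'the packet is malicious'. Prior odds H:¬H = 0.185/0.815 = 0.22699. For the 'alert' outcome, the likelihood ratio is 0.941/0.297 = 3.1684.
Posterior odds = 0.22699 × 3.1684 = 0.71920, so P(H|E) = 0.71920/(1+0.71920) = 0.418.

P(H | E) ≈ 0.418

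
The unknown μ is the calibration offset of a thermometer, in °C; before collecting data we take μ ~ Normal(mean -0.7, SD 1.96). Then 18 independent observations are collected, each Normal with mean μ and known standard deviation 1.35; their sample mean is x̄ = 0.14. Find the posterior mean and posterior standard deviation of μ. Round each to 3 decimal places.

Posterior mean ≈ 0.118; posterior SD ≈ 0.314

Prior precision 1/τ₀² = 1/1.96² = 0.260308; data precision n/σ² = 18/1.35² = 9.87654.
Posterior precision = 0.260308 + 9.87654 = 10.1369, giving posterior SD = 1/√10.1369 = 0.314.
Posterior mean = (0.260308·-0.7 + 9.87654·0.14) / 10.1369 = 0.118.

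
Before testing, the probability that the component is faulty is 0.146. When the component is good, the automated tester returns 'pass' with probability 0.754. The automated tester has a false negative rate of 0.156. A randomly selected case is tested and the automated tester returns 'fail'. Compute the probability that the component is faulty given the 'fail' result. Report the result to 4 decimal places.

Write H for 'the component is faulty'. Prior odds H:¬H = 0.146/0.854 = 0.17096. For the 'fail' outcome, the likelihood ratio is 0.844/0.246 = 3.4309.
Posterior odds = 0.17096 × 3.4309 = 0.58655, so P(H|E) = 0.58655/(1+0.58655) = 0.3697.

P(H | E) ≈ 0.3697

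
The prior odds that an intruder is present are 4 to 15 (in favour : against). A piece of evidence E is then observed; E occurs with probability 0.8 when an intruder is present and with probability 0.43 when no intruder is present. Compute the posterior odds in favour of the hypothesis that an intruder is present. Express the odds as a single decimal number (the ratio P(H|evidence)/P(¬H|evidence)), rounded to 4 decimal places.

Prior odds = 4/15 = 0.26667. In log-odds, ln(0.26667) = -1.3218.
Add log likelihood ratio: ln(1.8605) = 0.62083.
Posterior log-odds = -0.70093, so posterior odds = exp(-0.70093) = 0.49612.

Posterior odds ≈ 0.4961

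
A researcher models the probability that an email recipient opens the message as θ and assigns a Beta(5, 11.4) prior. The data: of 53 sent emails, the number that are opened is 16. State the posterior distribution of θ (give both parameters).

The binomial likelihood is conjugate to the Beta prior: with 16 successes and 37 failures, the posterior is Beta(5+16, 11.4+37) = Beta(21, 48.4).

Posterior: Beta(21, 48.4)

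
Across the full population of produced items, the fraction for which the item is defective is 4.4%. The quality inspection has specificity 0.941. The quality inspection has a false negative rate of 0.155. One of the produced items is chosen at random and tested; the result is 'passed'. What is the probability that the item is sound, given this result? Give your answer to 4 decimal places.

P(¬H | E) ≈ 0.9925

Write H for 'the item is defective'. Prior odds H:¬H = 0.044/0.956 = 0.046025. For the 'passed' outcome, the likelihood ratio is 0.155/0.941 = 0.16472.
Posterior odds = 0.046025 × 0.16472 = 0.0075812, so P(H|E) = 0.0075812/(1+0.0075812) = 0.0075. Then P(¬H|E) = 1 − 0.0075 = 0.9925.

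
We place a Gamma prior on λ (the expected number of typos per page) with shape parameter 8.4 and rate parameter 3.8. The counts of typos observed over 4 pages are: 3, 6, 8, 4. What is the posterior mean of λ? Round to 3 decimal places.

Total count ∑xᵢ = 21 over n = 4 pages.
Gamma is conjugate to the Poisson likelihood: posterior is Gamma(shape = 8.4+21 = 29.4, rate = 3.8+4 = 7.8).
Posterior mean = shape/rate = 29.4/7.8 = 3.769.

Posterior mean ≈ 3.769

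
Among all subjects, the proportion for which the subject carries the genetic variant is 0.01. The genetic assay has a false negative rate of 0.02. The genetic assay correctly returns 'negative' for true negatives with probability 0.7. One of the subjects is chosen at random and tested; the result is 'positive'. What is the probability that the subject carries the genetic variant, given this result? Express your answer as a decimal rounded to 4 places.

P(H | E) ≈ 0.0319

Let H be the event that the subject carries the genetic variant. P(H) = 0.01, so P(¬H) = 0.99. With E the 'positive' result, P(E|H) = 0.98 and P(E|¬H) = 0.3.
P(E) = 0.98·0.01 + 0.3·0.99 = 0.0098000 + 0.29700 = 0.30680.
By Bayes' theorem, P(H|E) = 0.0098000 / 0.30680 = 0.0319.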